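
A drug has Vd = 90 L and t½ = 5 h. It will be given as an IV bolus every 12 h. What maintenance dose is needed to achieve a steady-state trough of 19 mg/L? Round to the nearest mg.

7315 mg

τ/t½ = 12/5 ≈ 2.4, so f = (1/2)^(12/5) ≈ 0.189465.
Cmin,ss = (D/Vd)·f/(1−f), so D = Cmin,ss·Vd·(1−f)/f.
D = 19 × 90 × (1−f)/f ≈ 19 × 90 × 4.27802 ≈ 7315.41 mg.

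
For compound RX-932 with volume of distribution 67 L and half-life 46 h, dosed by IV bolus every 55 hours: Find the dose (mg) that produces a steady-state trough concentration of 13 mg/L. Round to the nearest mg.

τ/t½ = 55/46 ≈ 1.1957, so f = (1/2)^(55/46) ≈ 0.436589.
Cmin,ss = (D/Vd)·f/(1−f), so D = Cmin,ss·Vd·(1−f)/f.
D = 13 × 67 × (1−f)/f ≈ 13 × 67 × 1.29048 ≈ 1124.01 mg.

1124 mg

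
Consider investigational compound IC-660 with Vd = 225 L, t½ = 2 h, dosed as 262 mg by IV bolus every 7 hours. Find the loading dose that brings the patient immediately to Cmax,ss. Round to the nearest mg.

f = (1/2)^(7/2) ≈ 0.088388; accumulation ratio R = 1/(1−f) ≈ 1.09696.
Loading dose to hit Cmax,ss on first dose: D_load = D_maint·R ≈ 262 × 1.09696 ≈ 287.40 mg.

287 mg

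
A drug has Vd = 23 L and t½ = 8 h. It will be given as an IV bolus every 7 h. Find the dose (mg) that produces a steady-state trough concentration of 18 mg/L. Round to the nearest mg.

τ/t½ = 7/8 ≈ 0.875, so f = (1/2)^(7/8) ≈ 0.545254.
Cmin,ss = (D/Vd)·f/(1−f), so D = Cmin,ss·Vd·(1−f)/f.
D = 18 × 23 × (1−f)/f ≈ 18 × 23 × 0.83401 ≈ 345.28 mg.

345 mg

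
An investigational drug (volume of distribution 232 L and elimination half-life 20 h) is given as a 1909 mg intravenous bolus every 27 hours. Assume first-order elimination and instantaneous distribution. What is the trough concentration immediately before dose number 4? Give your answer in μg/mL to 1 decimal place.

f = (1/2)^(τ/t½) = (1/2)^(27/20) ≈ 0.3923.
C₀ = D/Vd = 1909/232 ≈ 8.228 μg/mL.
Before the 4th dose, 3 doses have been given. Superposition: Cmin = C₀·(f + f² + … + f^3).
≈ 8.228 × (0.3923 + 0.1539 + 0.0604) ≈ 8.228 × 0.6066 ≈ 4.991 μg/mL.

5.0 μg/mL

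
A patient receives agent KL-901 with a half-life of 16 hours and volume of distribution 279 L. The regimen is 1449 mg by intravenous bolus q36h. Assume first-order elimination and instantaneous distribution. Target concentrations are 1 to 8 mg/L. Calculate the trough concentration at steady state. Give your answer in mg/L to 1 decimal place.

k = ln2/t½ = ln2/16 ≈ 0.043322 h⁻¹; fraction remaining f = e^(−kτ) = e^(−0.043322×36) ≈ 0.2102.
Single-dose peak C₀ = D/Vd = 1449/279 ≈ 5.194 mg/L.
Steady-state trough Cmin,ss = C₀·f/(1−f) ≈ 5.194 × 0.2102/0.7898 ≈ 1.382 mg/L.
Trough 1.4 mg/L vs MEC 1 mg/L: adequate.

1.4 mg/L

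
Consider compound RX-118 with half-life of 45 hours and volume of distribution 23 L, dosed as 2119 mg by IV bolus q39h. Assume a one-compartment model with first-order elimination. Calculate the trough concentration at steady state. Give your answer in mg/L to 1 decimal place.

111.9 mg/L

τ/t½ = 39/45 ≈ 0.86667, so fraction remaining f = (1/2)^(39/45) ≈ 0.5484.
Each bolus raises the concentration by D/Vd = 2119/23 ≈ 92.130 mg/L.
Steady-state trough Cmin,ss = C₀·f/(1−f) ≈ 92.130 × 0.5484/0.4516 ≈ 111.878 mg/L.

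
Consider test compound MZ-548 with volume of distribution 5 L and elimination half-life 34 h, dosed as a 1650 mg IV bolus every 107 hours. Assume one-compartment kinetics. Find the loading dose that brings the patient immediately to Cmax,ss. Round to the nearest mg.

1860 mg

f = (1/2)^(107/34) ≈ 0.112886; accumulation ratio R = 1/(1−f) ≈ 1.12725.
Loading dose to hit Cmax,ss on first dose: D_load = D_maint·R ≈ 1650 × 1.12725 ≈ 1859.96 mg.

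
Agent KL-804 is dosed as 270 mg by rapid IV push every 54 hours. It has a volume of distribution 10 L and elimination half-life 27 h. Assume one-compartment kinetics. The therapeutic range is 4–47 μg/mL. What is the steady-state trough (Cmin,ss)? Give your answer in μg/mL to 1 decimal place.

9.0 μg/mL

The dosing interval is 2 half-lives, so f = 2^(−2) = 0.25.
At steady state, R = 1/(1 − 0.25) = 4/3.
Single-dose peak C₀ = D/Vd = 270/10 = 27 μg/mL.
Steady-state peak Cmax,ss = C₀·R = 27 × 4/3 ≈ 36.000 μg/mL.
Steady-state trough Cmin,ss = Cmax,ss·f ≈ 36.000 × 0.25 ≈ 9.000 μg/mL.
Trough 9.0 μg/mL vs MEC 4 μg/mL: adequate.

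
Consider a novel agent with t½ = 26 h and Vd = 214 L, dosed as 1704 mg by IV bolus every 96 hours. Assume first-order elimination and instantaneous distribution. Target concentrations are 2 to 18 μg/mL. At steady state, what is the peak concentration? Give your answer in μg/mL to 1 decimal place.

τ/t½ = 96/26 ≈ 3.6923, so fraction remaining f = (1/2)^(96/26) ≈ 0.0774.
At steady state, accumulation factor R = 1/(1 − e^(−kτ)) ≈ 1.0839.
Each bolus raises the concentration by D/Vd = 1704/214 ≈ 7.963 μg/mL.
Steady-state peak Cmax,ss = C₀·R ≈ 7.963 × 1.0839 ≈ 8.631 μg/mL.
Peak 8.6 μg/mL vs MTC 18 μg/mL: below toxic threshold.

8.6 μg/mL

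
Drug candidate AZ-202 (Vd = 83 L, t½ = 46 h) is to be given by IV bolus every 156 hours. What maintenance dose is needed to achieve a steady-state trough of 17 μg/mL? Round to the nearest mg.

τ/t½ = 156/46 ≈ 3.3913, so f = (1/2)^(156/46) ≈ 0.095305.
Cmin,ss = (D/Vd)·f/(1−f), so D = Cmin,ss·Vd·(1−f)/f.
D = 17 × 83 × (1−f)/f ≈ 17 × 83 × 9.49263 ≈ 13394.10 mg.

13394 mg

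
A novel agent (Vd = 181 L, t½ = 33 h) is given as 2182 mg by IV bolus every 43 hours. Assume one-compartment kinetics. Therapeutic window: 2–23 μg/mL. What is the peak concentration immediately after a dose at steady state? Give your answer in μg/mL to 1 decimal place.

20.3 μg/mL

Over one 43-h interval, 43/33 ≈ 1.303 half-lives elapse, leaving f ≈ 0.4053 of each dose.
Accumulation ratio R = 1/(1 − f) ≈ 1/0.5947 ≈ 1.6815.
Single-dose peak C₀ = D/Vd = 2182/181 ≈ 12.055 μg/mL.
Steady-state peak Cmax,ss = C₀·R ≈ 12.055 × 1.6815 ≈ 20.270 μg/mL.
Peak 20.3 μg/mL vs MTC 23 μg/mL: below toxic threshold.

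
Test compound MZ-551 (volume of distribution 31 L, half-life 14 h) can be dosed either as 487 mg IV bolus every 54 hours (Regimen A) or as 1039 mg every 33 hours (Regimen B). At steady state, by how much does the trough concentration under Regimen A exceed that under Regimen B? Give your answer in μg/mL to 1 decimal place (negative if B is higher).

-7.0 μg/mL

Regimen A: f = (1/2)^(54/14) ≈ 0.0690; Cmin,ss = (487/31)·f/(1−f) ≈ 1.164 μg/mL.
Regimen B: f = (1/2)^(33/14) ≈ 0.1952; Cmin,ss = (1039/31)·f/(1−f) ≈ 8.129 μg/mL.
Difference ≈ 1.164 − 8.129 ≈ -6.965 μg/mL.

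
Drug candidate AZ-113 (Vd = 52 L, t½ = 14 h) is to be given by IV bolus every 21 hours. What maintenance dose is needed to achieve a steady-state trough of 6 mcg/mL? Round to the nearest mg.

570 mg

τ/t½ = 21/14 ≈ 1.5, so f = (1/2)^(21/14) ≈ 0.353553.
Cmin,ss = (D/Vd)·f/(1−f), so D = Cmin,ss·Vd·(1−f)/f.
D = 6 × 52 × (1−f)/f ≈ 6 × 52 × 1.82843 ≈ 570.47 mg.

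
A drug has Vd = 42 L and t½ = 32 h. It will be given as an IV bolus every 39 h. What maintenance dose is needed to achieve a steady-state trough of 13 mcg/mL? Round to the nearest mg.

725 mg

τ/t½ = 39/32 ≈ 1.2188, so f = (1/2)^(39/32) ≈ 0.429655.
Cmin,ss = (D/Vd)·f/(1−f), so D = Cmin,ss·Vd·(1−f)/f.
D = 13 × 42 × (1−f)/f ≈ 13 × 42 × 1.32745 ≈ 724.79 mg.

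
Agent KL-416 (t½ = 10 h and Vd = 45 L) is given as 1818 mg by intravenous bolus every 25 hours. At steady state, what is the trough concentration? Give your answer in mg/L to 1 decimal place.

Over one 25-h interval, 25/10 ≈ 2.5 half-lives elapse, leaving f ≈ 0.1768 of each dose.
At steady state, accumulation factor R = 1/(1 − e^(−kτ)) ≈ 1.2148.
Single-dose peak C₀ = D/Vd = 1818/45 ≈ 40.400 mg/L.
Steady-state peak Cmax,ss = C₀·R ≈ 40.400 × 1.2148 ≈ 49.078 mg/L.
One interval later, Cmin,ss = Cmax,ss·e^(−kτ) ≈ 49.078 × 0.1768 ≈ 8.677 mg/L.

8.7 mg/L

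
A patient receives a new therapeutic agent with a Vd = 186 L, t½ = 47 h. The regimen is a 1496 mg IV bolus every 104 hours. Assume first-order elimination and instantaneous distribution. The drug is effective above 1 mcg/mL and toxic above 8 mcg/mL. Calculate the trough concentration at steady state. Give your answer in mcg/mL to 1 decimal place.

τ/t½ = 104/47 ≈ 2.2128, so fraction remaining f = (1/2)^(104/47) ≈ 0.2157.
Single-dose peak C₀ = D/Vd = 1496/186 ≈ 8.043 mcg/mL.
Steady-state trough Cmin,ss = C₀·f/(1−f) ≈ 8.043 × 0.2157/0.7843 ≈ 2.212 mcg/mL.
Trough 2.2 mcg/mL vs MEC 1 mcg/mL: adequate.

2.2 mcg/mL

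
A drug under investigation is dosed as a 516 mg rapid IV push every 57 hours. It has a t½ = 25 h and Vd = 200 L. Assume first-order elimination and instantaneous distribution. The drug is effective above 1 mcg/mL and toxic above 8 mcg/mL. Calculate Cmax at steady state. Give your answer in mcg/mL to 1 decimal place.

3.2 mcg/mL

k = ln2/t½ = ln2/25 ≈ 0.027726 h⁻¹; fraction remaining f = e^(−kτ) = e^(−0.027726×57) ≈ 0.2059.
At steady state, accumulation factor R = 1/(1 − e^(−kτ)) ≈ 1.2593.
Each bolus raises the concentration by D/Vd = 516/200 ≈ 2.580 mcg/mL.
Steady-state peak Cmax,ss = C₀·R ≈ 2.580 × 1.2593 ≈ 3.249 mcg/mL.
Peak 3.2 mcg/mL vs MTC 8 mcg/mL: below toxic threshold.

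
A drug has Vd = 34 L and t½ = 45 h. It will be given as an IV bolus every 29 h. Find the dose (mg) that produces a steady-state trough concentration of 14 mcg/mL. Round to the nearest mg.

268 mg

τ/t½ = 29/45 ≈ 0.64444, so f = (1/2)^(29/45) ≈ 0.639739.
Cmin,ss = (D/Vd)·f/(1−f), so D = Cmin,ss·Vd·(1−f)/f.
D = 14 × 34 × (1−f)/f ≈ 14 × 34 × 0.56314 ≈ 268.05 mg.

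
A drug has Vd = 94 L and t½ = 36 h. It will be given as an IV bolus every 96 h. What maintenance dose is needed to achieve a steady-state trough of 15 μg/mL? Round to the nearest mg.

τ/t½ = 96/36 ≈ 2.6667, so f = (1/2)^(96/36) ≈ 0.157490.
Cmin,ss = (D/Vd)·f/(1−f), so D = Cmin,ss·Vd·(1−f)/f.
D = 15 × 94 × (1−f)/f ≈ 15 × 94 × 5.34961 ≈ 7542.95 mg.

7543 mg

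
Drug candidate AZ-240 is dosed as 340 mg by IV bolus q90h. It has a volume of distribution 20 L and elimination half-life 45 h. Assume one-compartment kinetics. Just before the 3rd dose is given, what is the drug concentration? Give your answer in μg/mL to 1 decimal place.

5.3 μg/mL

f = (1/2)^(τ/t½) = (1/2)^(90/45) ≈ 0.2500.
C₀ = D/Vd = 340/20 ≈ 17.000 μg/mL.
Before the 3rd dose, 2 doses have been given. Superposition: Cmin = C₀·(f + f²).
≈ 17.000 × (0.2500 + 0.0625) ≈ 17.000 × 0.3125 ≈ 5.312 μg/mL.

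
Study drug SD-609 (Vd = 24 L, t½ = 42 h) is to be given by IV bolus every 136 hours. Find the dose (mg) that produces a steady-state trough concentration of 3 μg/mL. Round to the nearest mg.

τ/t½ = 136/42 ≈ 3.2381, so f = (1/2)^(136/42) ≈ 0.105983.
Cmin,ss = (D/Vd)·f/(1−f), so D = Cmin,ss·Vd·(1−f)/f.
D = 3 × 24 × (1−f)/f ≈ 3 × 24 × 8.43548 ≈ 607.35 mg.

607 mg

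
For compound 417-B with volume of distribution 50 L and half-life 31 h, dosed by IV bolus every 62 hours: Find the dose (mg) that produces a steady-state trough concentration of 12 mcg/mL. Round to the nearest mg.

τ/t½ = 62/31 ≈ 2, so f = (1/2)^(62/31) ≈ 0.250000.
Cmin,ss = (D/Vd)·f/(1−f), so D = Cmin,ss·Vd·(1−f)/f.
D = 12 × 50 × (1−f)/f ≈ 12 × 50 × 3.00000 ≈ 1800.00 mg.

1800 mg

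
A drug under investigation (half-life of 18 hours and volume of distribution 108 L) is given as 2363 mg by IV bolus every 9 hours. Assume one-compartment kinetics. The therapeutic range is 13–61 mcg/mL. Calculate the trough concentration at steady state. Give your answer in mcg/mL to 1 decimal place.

52.8 mcg/mL

k = ln2/t½ = ln2/18 ≈ 0.038508 h⁻¹; fraction remaining f = e^(−kτ) = e^(−0.038508×9) ≈ 0.7071.
At steady state, accumulation factor R = 1/(1 − e^(−kτ)) ≈ 3.4141.
Single-dose peak C₀ = D/Vd = 2363/108 ≈ 21.880 mcg/mL.
Steady-state peak Cmax,ss = C₀·R ≈ 21.880 × 3.4141 ≈ 74.701 mcg/mL.
One interval later, Cmin,ss = Cmax,ss·e^(−kτ) ≈ 74.701 × 0.7071 ≈ 52.821 mcg/mL.
Trough 52.8 mcg/mL vs MEC 13 mcg/mL: adequate.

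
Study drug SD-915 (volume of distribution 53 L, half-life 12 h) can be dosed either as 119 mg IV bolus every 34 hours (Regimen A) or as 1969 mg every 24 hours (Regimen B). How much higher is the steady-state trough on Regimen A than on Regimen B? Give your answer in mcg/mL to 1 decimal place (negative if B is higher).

Regimen A: f = (1/2)^(34/12) ≈ 0.1403; Cmin,ss = (119/53)·f/(1−f) ≈ 0.366 mcg/mL.
Regimen B: f = (1/2)^(24/12) ≈ 0.2500; Cmin,ss = (1969/53)·f/(1−f) ≈ 12.384 mcg/mL.
Difference ≈ 0.366 − 12.384 ≈ -12.018 mcg/mL.

-12.0 mcg/mL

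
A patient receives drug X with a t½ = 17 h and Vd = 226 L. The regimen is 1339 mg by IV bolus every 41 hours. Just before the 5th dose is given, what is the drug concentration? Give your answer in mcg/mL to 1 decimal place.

1.4 mcg/mL

f = (1/2)^(τ/t½) = (1/2)^(41/17) ≈ 0.1879.
C₀ = D/Vd = 1339/226 ≈ 5.925 mcg/mL.
Before the 5th dose, 4 doses have been given. Superposition: Cmin = C₀·(f + f² + … + f^4).
≈ 5.925 × (0.1879 + 0.0353 + 0.0066 + 0.0012) ≈ 5.925 × 0.2310 ≈ 1.369 mcg/mL.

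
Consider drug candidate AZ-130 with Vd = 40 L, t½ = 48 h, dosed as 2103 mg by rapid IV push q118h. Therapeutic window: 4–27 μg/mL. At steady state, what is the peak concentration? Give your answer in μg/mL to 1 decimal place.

64.3 μg/mL

Over one 118-h interval, 118/48 ≈ 2.4583 half-lives elapse, leaving f ≈ 0.1820 of each dose.
Accumulation ratio R = 1/(1 − f) ≈ 1/0.8180 ≈ 1.2225.
Each bolus raises the concentration by D/Vd = 2103/40 ≈ 52.575 μg/mL.
Cmax,ss = C₀/(1 − f) ≈ 52.575/0.8180 ≈ 64.273 μg/mL.
Peak 64.3 μg/mL vs MTC 27 μg/mL: exceeds toxic threshold.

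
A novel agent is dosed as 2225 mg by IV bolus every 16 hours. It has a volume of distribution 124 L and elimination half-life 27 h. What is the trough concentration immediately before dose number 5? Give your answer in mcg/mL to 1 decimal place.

f = (1/2)^(τ/t½) = (1/2)^(16/27) ≈ 0.6632.
C₀ = D/Vd = 2225/124 ≈ 17.944 mcg/mL.
Before the 5th dose, 4 doses have been given. Superposition: Cmin = C₀·(f + f² + … + f^4).
≈ 17.944 × (0.6632 + 0.4398 + 0.2917 + 0.1935) ≈ 17.944 × 1.5882 ≈ 28.499 mcg/mL.

28.5 mcg/mL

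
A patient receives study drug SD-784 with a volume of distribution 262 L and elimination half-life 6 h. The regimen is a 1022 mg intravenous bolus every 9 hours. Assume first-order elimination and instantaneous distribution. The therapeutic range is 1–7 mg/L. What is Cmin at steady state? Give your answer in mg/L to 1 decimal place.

Over one 9-h interval, 9/6 ≈ 1.5 half-lives elapse, leaving f ≈ 0.3536 of each dose.
Accumulation ratio R = 1/(1 − f) ≈ 1/0.6464 ≈ 1.5470.
Single-dose peak C₀ = D/Vd = 1022/262 ≈ 3.901 mg/L.
Cmax,ss = C₀/(1 − f) ≈ 3.901/0.6464 ≈ 6.035 mg/L.
One interval later, Cmin,ss = Cmax,ss·e^(−kτ) ≈ 6.035 × 0.3536 ≈ 2.134 mg/L.
Trough 2.1 mg/L vs MEC 1 mg/L: adequate.

2.1 mg/L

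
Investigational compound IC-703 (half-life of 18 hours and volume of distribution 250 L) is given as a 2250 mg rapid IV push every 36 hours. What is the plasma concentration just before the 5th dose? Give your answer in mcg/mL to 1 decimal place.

3.0 mcg/mL

f = (1/2)^(τ/t½) = (1/2)^(36/18) ≈ 0.2500.
C₀ = D/Vd = 2250/250 ≈ 9.000 mcg/mL.
Before the 5th dose, 4 doses have been given. Superposition: Cmin = C₀·(f + f² + … + f^4).
≈ 9.000 × (0.2500 + 0.0625 + 0.0156 + 0.0039) ≈ 9.000 × 0.3320 ≈ 2.988 mcg/mL.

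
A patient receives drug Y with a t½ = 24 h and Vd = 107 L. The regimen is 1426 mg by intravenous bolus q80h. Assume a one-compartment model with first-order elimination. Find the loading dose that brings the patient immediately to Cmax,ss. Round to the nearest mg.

1583 mg

f = (1/2)^(80/24) ≈ 0.099213; accumulation ratio R = 1/(1−f) ≈ 1.11014.
Loading dose to hit Cmax,ss on first dose: D_load = D_maint·R ≈ 1426 × 1.11014 ≈ 1583.06 mg.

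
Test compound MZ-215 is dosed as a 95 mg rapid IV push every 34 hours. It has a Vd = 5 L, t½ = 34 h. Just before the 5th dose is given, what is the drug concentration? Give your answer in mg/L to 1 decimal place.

f = (1/2)^(τ/t½) = (1/2)^(34/34) ≈ 0.5000.
C₀ = D/Vd = 95/5 ≈ 19.000 mg/L.
Before the 5th dose, 4 doses have been given. Superposition: Cmin = C₀·(f + f² + … + f^4).
≈ 19.000 × (0.5000 + 0.2500 + 0.1250 + 0.0625) ≈ 19.000 × 0.9375 ≈ 17.812 mg/L.

17.8 mg/L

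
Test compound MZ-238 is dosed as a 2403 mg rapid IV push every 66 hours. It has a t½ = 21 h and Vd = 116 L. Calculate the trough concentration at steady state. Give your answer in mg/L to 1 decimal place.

τ/t½ = 66/21 ≈ 3.1429, so fraction remaining f = (1/2)^(66/21) ≈ 0.1132.
At steady state, accumulation factor R = 1/(1 − e^(−kτ)) ≈ 1.1276.
Each bolus raises the concentration by D/Vd = 2403/116 ≈ 20.716 mg/L.
Steady-state peak Cmax,ss = C₀·R ≈ 20.716 × 1.1276 ≈ 23.359 mg/L.
One interval later, Cmin,ss = Cmax,ss·e^(−kτ) ≈ 23.359 × 0.1132 ≈ 2.644 mg/L.

2.6 mg/L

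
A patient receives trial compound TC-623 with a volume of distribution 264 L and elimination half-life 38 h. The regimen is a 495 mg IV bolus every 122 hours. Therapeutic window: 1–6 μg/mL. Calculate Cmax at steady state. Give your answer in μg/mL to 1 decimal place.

τ/t½ = 122/38 ≈ 3.2105, so fraction remaining f = (1/2)^(122/38) ≈ 0.1080.
At steady state, accumulation factor R = 1/(1 − e^(−kτ)) ≈ 1.1211.
Single-dose peak C₀ = D/Vd = 495/264 ≈ 1.875 μg/mL.
Steady-state peak Cmax,ss = C₀·R ≈ 1.875 × 1.1211 ≈ 2.102 μg/mL.
Peak 2.1 μg/mL vs MTC 6 μg/mL: below toxic threshold.

2.1 μg/mL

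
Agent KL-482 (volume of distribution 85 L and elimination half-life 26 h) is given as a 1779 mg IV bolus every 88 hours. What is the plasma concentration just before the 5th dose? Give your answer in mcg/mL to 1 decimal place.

f = (1/2)^(τ/t½) = (1/2)^(88/26) ≈ 0.0957.
C₀ = D/Vd = 1779/85 ≈ 20.929 mcg/mL.
Before the 5th dose, 4 doses have been given. Superposition: Cmin = C₀·(f + f² + … + f^4).
≈ 20.929 × (0.0957 + 0.0092 + 0.0009 + 0.0001) ≈ 20.929 × 0.1059 ≈ 2.216 mcg/mL.

2.2 mcg/mL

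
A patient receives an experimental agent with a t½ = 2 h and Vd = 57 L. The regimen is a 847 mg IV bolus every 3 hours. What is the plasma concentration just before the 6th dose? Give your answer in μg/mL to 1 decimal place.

f = (1/2)^(τ/t½) = (1/2)^(3/2) ≈ 0.3536.
C₀ = D/Vd = 847/57 ≈ 14.860 μg/mL.
Before the 6th dose, 5 doses have been given. Superposition: Cmin = C₀·(f + f² + … + f^5).
≈ 14.860 × (0.3536 + 0.1250 + 0.0442 + 0.0156 + 0.0055) ≈ 14.860 × 0.5439 ≈ 8.082 μg/mL.

8.1 μg/mL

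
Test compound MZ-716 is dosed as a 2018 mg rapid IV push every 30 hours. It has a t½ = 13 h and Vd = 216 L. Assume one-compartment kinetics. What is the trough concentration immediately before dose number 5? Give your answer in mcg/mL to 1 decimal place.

2.4 mcg/mL

f = (1/2)^(τ/t½) = (1/2)^(30/13) ≈ 0.2020.
C₀ = D/Vd = 2018/216 ≈ 9.343 mcg/mL.
Before the 5th dose, 4 doses have been given. Superposition: Cmin = C₀·(f + f² + … + f^4).
≈ 9.343 × (0.2020 + 0.0408 + 0.0082 + 0.0017) ≈ 9.343 × 0.2527 ≈ 2.361 mcg/mL.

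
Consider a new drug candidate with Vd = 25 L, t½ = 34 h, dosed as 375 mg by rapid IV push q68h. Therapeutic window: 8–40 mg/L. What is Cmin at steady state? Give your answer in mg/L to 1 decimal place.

5.0 mg/L

τ = 68 h = 2 half-lives, so f = (1/2)^2 = 0.25.
At steady state, R = 1/(1 − 0.25) = 4/3.
Single-dose peak C₀ = D/Vd = 375/25 = 15 mg/L.
Steady-state peak Cmax,ss = C₀·R = 15 × 4/3 ≈ 20.000 mg/L.
Steady-state trough Cmin,ss = Cmax,ss·f ≈ 20.000 × 0.25 ≈ 5.000 mg/L.
Trough 5.0 mg/L vs MEC 8 mg/L: subtherapeutic.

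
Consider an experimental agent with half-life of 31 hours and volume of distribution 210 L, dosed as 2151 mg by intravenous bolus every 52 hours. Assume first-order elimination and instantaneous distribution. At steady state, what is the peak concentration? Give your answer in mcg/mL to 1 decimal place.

14.9 mcg/mL

k = ln2/t½ = ln2/31 ≈ 0.022360 h⁻¹; fraction remaining f = e^(−kτ) = e^(−0.022360×52) ≈ 0.3126.
At steady state, accumulation factor R = 1/(1 − e^(−kτ)) ≈ 1.4548.
Each bolus raises the concentration by D/Vd = 2151/210 ≈ 10.243 mcg/mL.
Cmax,ss = C₀/(1 − f) ≈ 10.243/0.6874 ≈ 14.901 mcg/mL.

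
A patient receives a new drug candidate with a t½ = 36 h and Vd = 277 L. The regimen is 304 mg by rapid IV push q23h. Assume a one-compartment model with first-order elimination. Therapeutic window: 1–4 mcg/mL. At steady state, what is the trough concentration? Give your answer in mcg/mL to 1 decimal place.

2.0 mcg/mL

Over one 23-h interval, 23/36 ≈ 0.63889 half-lives elapse, leaving f ≈ 0.6422 of each dose.
At steady state, accumulation factor R = 1/(1 − e^(−kτ)) ≈ 2.7949.
Each bolus raises the concentration by D/Vd = 304/277 ≈ 1.097 mcg/mL.
Cmax,ss = C₀/(1 − f) ≈ 1.097/0.3578 ≈ 3.066 mcg/mL.
Steady-state trough Cmin,ss = Cmax,ss·f ≈ 3.066 × 0.6422 ≈ 1.969 mcg/mL.
Trough 2.0 mcg/mL vs MEC 1 mcg/mL: adequate.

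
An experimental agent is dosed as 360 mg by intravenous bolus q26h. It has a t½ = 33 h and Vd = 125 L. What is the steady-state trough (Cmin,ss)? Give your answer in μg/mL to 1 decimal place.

k = ln2/t½ = ln2/33 ≈ 0.021004 h⁻¹; fraction remaining f = e^(−kτ) = e^(−0.021004×26) ≈ 0.5792.
At steady state, accumulation factor R = 1/(1 − e^(−kτ)) ≈ 2.3764.
Single-dose peak C₀ = D/Vd = 360/125 ≈ 2.880 μg/mL.
Cmax,ss = C₀/(1 − f) ≈ 2.880/0.4208 ≈ 6.844 μg/mL.
One interval later, Cmin,ss = Cmax,ss·e^(−kτ) ≈ 6.844 × 0.5792 ≈ 3.964 μg/mL.

4.0 μg/mL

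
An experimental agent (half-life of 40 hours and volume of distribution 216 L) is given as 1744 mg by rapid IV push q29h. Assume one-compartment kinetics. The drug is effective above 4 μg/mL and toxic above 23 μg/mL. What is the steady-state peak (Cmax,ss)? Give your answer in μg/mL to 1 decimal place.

20.4 μg/mL

k = ln2/t½ = ln2/40 ≈ 0.017329 h⁻¹; fraction remaining f = e^(−kτ) = e^(−0.017329×29) ≈ 0.6050.
At steady state, accumulation factor R = 1/(1 − e^(−kτ)) ≈ 2.5316.
Each bolus raises the concentration by D/Vd = 1744/216 ≈ 8.074 μg/mL.
Steady-state peak Cmax,ss = C₀·R ≈ 8.074 × 2.5316 ≈ 20.440 μg/mL.
Peak 20.4 μg/mL vs MTC 23 μg/mL: below toxic threshold.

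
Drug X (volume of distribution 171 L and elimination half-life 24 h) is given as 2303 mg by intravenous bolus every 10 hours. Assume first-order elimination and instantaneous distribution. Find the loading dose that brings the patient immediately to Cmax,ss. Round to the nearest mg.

f = (1/2)^(10/24) ≈ 0.749154; accumulation ratio R = 1/(1−f) ≈ 3.98651.
Loading dose to hit Cmax,ss on first dose: D_load = D_maint·R ≈ 2303 × 3.98651 ≈ 9180.93 mg.

9181 mg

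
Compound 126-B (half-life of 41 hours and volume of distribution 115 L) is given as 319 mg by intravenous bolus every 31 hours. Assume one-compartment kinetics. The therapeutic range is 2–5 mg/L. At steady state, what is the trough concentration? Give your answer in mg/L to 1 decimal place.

k = ln2/t½ = ln2/41 ≈ 0.016906 h⁻¹; fraction remaining f = e^(−kτ) = e^(−0.016906×31) ≈ 0.5921.
Accumulation ratio R = 1/(1 − f) ≈ 1/0.4079 ≈ 2.4516.
Each bolus raises the concentration by D/Vd = 319/115 ≈ 2.774 mg/L.
Steady-state peak Cmax,ss = C₀·R ≈ 2.774 × 2.4516 ≈ 6.801 mg/L.
One interval later, Cmin,ss = Cmax,ss·e^(−kτ) ≈ 6.801 × 0.5921 ≈ 4.027 mg/L.
Trough 4.0 mg/L vs MEC 2 mg/L: adequate.

4.0 mg/L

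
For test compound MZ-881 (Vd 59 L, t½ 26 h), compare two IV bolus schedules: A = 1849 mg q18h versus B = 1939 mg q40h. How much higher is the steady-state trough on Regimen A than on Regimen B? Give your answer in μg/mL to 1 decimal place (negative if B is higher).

Regimen A: f = (1/2)^(18/26) ≈ 0.6189; Cmin,ss = (1849/59)·f/(1−f) ≈ 50.894 μg/mL.
Regimen B: f = (1/2)^(40/26) ≈ 0.3443; Cmin,ss = (1939/59)·f/(1−f) ≈ 17.257 μg/mL.
Difference ≈ 50.894 − 17.257 ≈ 33.637 μg/mL.

33.6 μg/mL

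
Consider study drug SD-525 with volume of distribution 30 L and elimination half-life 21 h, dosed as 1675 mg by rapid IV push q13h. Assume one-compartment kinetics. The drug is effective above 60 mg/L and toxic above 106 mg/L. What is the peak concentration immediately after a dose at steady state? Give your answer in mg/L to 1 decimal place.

160.0 mg/L

Over one 13-h interval, 13/21 ≈ 0.61905 half-lives elapse, leaving f ≈ 0.6511 of each dose.
At steady state, accumulation factor R = 1/(1 − e^(−kτ)) ≈ 2.8662.
Single-dose peak C₀ = D/Vd = 1675/30 ≈ 55.833 mg/L.
Cmax,ss = C₀/(1 − f) ≈ 55.833/0.3489 ≈ 160.026 mg/L.
Peak 160.0 mg/L vs MTC 106 mg/L: exceeds toxic threshold.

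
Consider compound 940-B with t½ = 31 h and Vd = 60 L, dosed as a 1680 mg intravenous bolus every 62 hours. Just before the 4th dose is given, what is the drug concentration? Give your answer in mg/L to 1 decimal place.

f = (1/2)^(τ/t½) = (1/2)^(62/31) ≈ 0.2500.
C₀ = D/Vd = 1680/60 ≈ 28.000 mg/L.
Before the 4th dose, 3 doses have been given. Superposition: Cmin = C₀·(f + f² + … + f^3).
≈ 28.000 × (0.2500 + 0.0625 + 0.0156) ≈ 28.000 × 0.3281 ≈ 9.187 mg/L.

9.2 mg/L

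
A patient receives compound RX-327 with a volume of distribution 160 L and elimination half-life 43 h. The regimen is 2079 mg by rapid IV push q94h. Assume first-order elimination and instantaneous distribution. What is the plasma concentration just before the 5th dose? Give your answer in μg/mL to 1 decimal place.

f = (1/2)^(τ/t½) = (1/2)^(94/43) ≈ 0.2198.
C₀ = D/Vd = 2079/160 ≈ 12.994 μg/mL.
Before the 5th dose, 4 doses have been given. Superposition: Cmin = C₀·(f + f² + … + f^4).
≈ 12.994 × (0.2198 + 0.0483 + 0.0106 + 0.0023) ≈ 12.994 × 0.2810 ≈ 3.651 μg/mL.

3.7 μg/mL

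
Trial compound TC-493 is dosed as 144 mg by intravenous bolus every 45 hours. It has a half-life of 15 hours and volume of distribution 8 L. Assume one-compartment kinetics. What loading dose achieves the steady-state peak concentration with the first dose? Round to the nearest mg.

f = (1/2)^(45/15) ≈ 0.125000; accumulation ratio R = 1/(1−f) ≈ 1.14286.
Loading dose to hit Cmax,ss on first dose: D_load = D_maint·R ≈ 144 × 1.14286 ≈ 164.57 mg.

165 mg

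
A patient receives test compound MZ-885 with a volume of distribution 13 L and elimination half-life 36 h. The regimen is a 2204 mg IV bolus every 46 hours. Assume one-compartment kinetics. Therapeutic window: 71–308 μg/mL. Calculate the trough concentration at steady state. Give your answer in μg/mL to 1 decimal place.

Over one 46-h interval, 46/36 ≈ 1.2778 half-lives elapse, leaving f ≈ 0.4124 of each dose.
Each bolus raises the concentration by D/Vd = 2204/13 ≈ 169.538 μg/mL.
Steady-state trough Cmin,ss = C₀·f/(1−f) ≈ 169.538 × 0.4124/0.5876 ≈ 118.988 μg/mL.
Trough 119.0 μg/mL vs MEC 71 μg/mL: adequate.

119.0 μg/mL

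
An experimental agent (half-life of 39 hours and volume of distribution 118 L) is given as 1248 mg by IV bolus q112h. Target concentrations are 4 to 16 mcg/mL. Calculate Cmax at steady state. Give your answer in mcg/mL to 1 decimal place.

Over one 112-h interval, 112/39 ≈ 2.8718 half-lives elapse, leaving f ≈ 0.1366 of each dose.
At steady state, accumulation factor R = 1/(1 − e^(−kτ)) ≈ 1.1582.
Single-dose peak C₀ = D/Vd = 1248/118 ≈ 10.576 mcg/mL.
Cmax,ss = C₀/(1 − f) ≈ 10.576/0.8634 ≈ 12.249 mcg/mL.
Peak 12.2 mcg/mL vs MTC 16 mcg/mL: below toxic threshold.

12.2 mcg/mL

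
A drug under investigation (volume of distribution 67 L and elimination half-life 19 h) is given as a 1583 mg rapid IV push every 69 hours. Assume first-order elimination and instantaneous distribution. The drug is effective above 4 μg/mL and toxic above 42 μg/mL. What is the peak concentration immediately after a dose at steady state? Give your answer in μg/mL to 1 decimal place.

25.7 μg/mL

Over one 69-h interval, 69/19 ≈ 3.6316 half-lives elapse, leaving f ≈ 0.0807 of each dose.
At steady state, accumulation factor R = 1/(1 − e^(−kτ)) ≈ 1.0878.
Single-dose peak C₀ = D/Vd = 1583/67 ≈ 23.627 μg/mL.
Steady-state peak Cmax,ss = C₀·R ≈ 23.627 × 1.0878 ≈ 25.701 μg/mL.
Peak 25.7 μg/mL vs MTC 42 μg/mL: below toxic threshold.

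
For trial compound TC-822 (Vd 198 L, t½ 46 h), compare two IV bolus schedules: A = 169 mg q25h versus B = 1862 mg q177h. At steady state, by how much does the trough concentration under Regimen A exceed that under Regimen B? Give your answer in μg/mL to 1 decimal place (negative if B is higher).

1.2 μg/mL

Regimen A: f = (1/2)^(25/46) ≈ 0.6861; Cmin,ss = (169/198)·f/(1−f) ≈ 1.866 μg/mL.
Regimen B: f = (1/2)^(177/46) ≈ 0.0695; Cmin,ss = (1862/198)·f/(1−f) ≈ 0.702 μg/mL.
Difference ≈ 1.866 − 0.702 ≈ 1.164 μg/mL.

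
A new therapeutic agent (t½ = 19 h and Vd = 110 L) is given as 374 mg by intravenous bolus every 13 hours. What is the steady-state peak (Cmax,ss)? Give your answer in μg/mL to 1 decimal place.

9.0 μg/mL

k = ln2/t½ = ln2/19 ≈ 0.036481 h⁻¹; fraction remaining f = e^(−kτ) = e^(−0.036481×13) ≈ 0.6223.
At steady state, accumulation factor R = 1/(1 − e^(−kτ)) ≈ 2.6476.
Single-dose peak C₀ = D/Vd = 374/110 ≈ 3.400 μg/mL.
Steady-state peak Cmax,ss = C₀·R ≈ 3.400 × 2.6476 ≈ 9.002 μg/mL.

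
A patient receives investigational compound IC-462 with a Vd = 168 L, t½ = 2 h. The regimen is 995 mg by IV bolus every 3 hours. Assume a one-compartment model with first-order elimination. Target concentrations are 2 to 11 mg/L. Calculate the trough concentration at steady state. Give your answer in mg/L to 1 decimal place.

3.2 mg/L

Over one 3-h interval, 3/2 ≈ 1.5 half-lives elapse, leaving f ≈ 0.3536 of each dose.
Single-dose peak C₀ = D/Vd = 995/168 ≈ 5.923 mg/L.
Steady-state trough Cmin,ss = C₀·f/(1−f) ≈ 5.923 × 0.3536/0.6464 ≈ 3.240 mg/L.
Trough 3.2 mg/L vs MEC 2 mg/L: adequate.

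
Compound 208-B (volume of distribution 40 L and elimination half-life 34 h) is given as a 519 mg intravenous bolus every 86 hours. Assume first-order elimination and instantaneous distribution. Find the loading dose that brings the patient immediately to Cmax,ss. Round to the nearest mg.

628 mg

f = (1/2)^(86/34) ≈ 0.173209; accumulation ratio R = 1/(1−f) ≈ 1.20950.
Loading dose to hit Cmax,ss on first dose: D_load = D_maint·R ≈ 519 × 1.20950 ≈ 627.73 mg.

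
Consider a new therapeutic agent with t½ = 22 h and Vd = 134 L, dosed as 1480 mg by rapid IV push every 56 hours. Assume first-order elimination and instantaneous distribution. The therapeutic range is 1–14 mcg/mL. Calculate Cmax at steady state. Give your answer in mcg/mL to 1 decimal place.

13.3 mcg/mL

τ/t½ = 56/22 ≈ 2.5455, so fraction remaining f = (1/2)^(56/22) ≈ 0.1713.
Accumulation ratio R = 1/(1 − f) ≈ 1/0.8287 ≈ 1.2067.
Single-dose peak C₀ = D/Vd = 1480/134 ≈ 11.045 mcg/mL.
Steady-state peak Cmax,ss = C₀·R ≈ 11.045 × 1.2067 ≈ 13.328 mcg/mL.
Peak 13.3 mcg/mL vs MTC 14 mcg/mL: below toxic threshold.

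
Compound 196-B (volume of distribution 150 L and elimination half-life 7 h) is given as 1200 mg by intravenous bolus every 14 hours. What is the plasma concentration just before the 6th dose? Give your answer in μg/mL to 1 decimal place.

2.7 μg/mL

f = (1/2)^(τ/t½) = (1/2)^(14/7) ≈ 0.2500.
C₀ = D/Vd = 1200/150 ≈ 8.000 μg/mL.
Before the 6th dose, 5 doses have been given. Superposition: Cmin = C₀·(f + f² + … + f^5).
≈ 8.000 × (0.2500 + 0.0625 + 0.0156 + 0.0039 + 0.0010) ≈ 8.000 × 0.3330 ≈ 2.664 μg/mL.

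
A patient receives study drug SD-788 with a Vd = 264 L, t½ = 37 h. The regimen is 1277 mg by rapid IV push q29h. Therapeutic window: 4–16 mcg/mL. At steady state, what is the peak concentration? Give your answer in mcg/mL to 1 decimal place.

11.5 mcg/mL

k = ln2/t½ = ln2/37 ≈ 0.018734 h⁻¹; fraction remaining f = e^(−kτ) = e^(−0.018734×29) ≈ 0.5808.
Accumulation ratio R = 1/(1 − f) ≈ 1/0.4192 ≈ 2.3855.
Single-dose peak C₀ = D/Vd = 1277/264 ≈ 4.837 mcg/mL.
Steady-state peak Cmax,ss = C₀·R ≈ 4.837 × 2.3855 ≈ 11.539 mcg/mL.
Peak 11.5 mcg/mL vs MTC 16 mcg/mL: below toxic threshold.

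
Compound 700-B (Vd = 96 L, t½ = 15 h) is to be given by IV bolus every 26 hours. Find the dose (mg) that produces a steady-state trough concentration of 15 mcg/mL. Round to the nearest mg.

3348 mg

τ/t½ = 26/15 ≈ 1.7333, so f = (1/2)^(26/15) ≈ 0.300756.
Cmin,ss = (D/Vd)·f/(1−f), so D = Cmin,ss·Vd·(1−f)/f.
D = 15 × 96 × (1−f)/f ≈ 15 × 96 × 2.32495 ≈ 3347.93 mg.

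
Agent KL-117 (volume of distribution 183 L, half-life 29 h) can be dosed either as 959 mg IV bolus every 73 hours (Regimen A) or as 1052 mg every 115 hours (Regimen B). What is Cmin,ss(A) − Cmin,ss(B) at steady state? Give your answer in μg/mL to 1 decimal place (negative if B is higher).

0.7 μg/mL

Regimen A: f = (1/2)^(73/29) ≈ 0.1747; Cmin,ss = (959/183)·f/(1−f) ≈ 1.109 μg/mL.
Regimen B: f = (1/2)^(115/29) ≈ 0.0640; Cmin,ss = (1052/183)·f/(1−f) ≈ 0.393 μg/mL.
Difference ≈ 1.109 − 0.393 ≈ 0.716 μg/mL.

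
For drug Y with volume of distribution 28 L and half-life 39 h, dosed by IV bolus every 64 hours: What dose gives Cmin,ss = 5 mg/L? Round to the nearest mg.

τ/t½ = 64/39 ≈ 1.641, so f = (1/2)^(64/39) ≈ 0.320628.
Cmin,ss = (D/Vd)·f/(1−f), so D = Cmin,ss·Vd·(1−f)/f.
D = 5 × 28 × (1−f)/f ≈ 5 × 28 × 2.11888 ≈ 296.64 mg.

297 mg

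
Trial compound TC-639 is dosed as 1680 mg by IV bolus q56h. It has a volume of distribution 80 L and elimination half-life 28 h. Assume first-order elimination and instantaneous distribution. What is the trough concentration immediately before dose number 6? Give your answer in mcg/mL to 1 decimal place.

7.0 mcg/mL

f = (1/2)^(τ/t½) = (1/2)^(56/28) ≈ 0.2500.
C₀ = D/Vd = 1680/80 ≈ 21.000 mcg/mL.
Before the 6th dose, 5 doses have been given. Superposition: Cmin = C₀·(f + f² + … + f^5).
≈ 21.000 × (0.2500 + 0.0625 + 0.0156 + 0.0039 + 0.0010) ≈ 21.000 × 0.3330 ≈ 6.993 mcg/mL.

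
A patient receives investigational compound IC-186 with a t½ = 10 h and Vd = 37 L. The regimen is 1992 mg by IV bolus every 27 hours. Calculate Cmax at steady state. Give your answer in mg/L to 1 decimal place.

k = ln2/t½ = ln2/10 ≈ 0.069315 h⁻¹; fraction remaining f = e^(−kτ) = e^(−0.069315×27) ≈ 0.1539.
Accumulation ratio R = 1/(1 − f) ≈ 1/0.8461 ≈ 1.1819.
Single-dose peak C₀ = D/Vd = 1992/37 ≈ 53.838 mg/L.
Steady-state peak Cmax,ss = C₀·R ≈ 53.838 × 1.1819 ≈ 63.631 mg/L.

63.6 mg/L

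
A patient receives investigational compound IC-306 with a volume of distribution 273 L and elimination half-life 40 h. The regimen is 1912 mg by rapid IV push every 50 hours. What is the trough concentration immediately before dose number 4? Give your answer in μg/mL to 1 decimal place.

4.7 μg/mL

f = (1/2)^(τ/t½) = (1/2)^(50/40) ≈ 0.4204.
C₀ = D/Vd = 1912/273 ≈ 7.004 μg/mL.
Before the 4th dose, 3 doses have been given. Superposition: Cmin = C₀·(f + f² + … + f^3).
≈ 7.004 × (0.4204 + 0.1767 + 0.0743) ≈ 7.004 × 0.6714 ≈ 4.702 μg/mL.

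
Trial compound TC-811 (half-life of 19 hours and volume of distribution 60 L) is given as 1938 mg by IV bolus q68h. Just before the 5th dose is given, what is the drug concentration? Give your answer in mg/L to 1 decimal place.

f = (1/2)^(τ/t½) = (1/2)^(68/19) ≈ 0.0837.
C₀ = D/Vd = 1938/60 ≈ 32.300 mg/L.
Before the 5th dose, 4 doses have been given. Superposition: Cmin = C₀·(f + f² + … + f^4).
≈ 32.300 × (0.0837 + 0.0070 + 0.0006 + 0.0000) ≈ 32.300 × 0.0913 ≈ 2.949 mg/L.

2.9 mg/L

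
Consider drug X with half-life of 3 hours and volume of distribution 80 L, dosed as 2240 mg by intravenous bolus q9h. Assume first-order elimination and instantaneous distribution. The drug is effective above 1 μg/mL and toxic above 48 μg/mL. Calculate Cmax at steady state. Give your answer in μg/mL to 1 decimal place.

τ = 9 h = 3 half-lives, so f = (1/2)^3 = 0.125.
At steady state, R = 1/(1 − 0.125) = 8/7.
Single-dose peak C₀ = D/Vd = 2240/80 = 28 μg/mL.
Steady-state peak Cmax,ss = C₀·R = 28 × 8/7 ≈ 32.000 μg/mL.
Peak 32.0 μg/mL vs MTC 48 μg/mL: below toxic threshold.

32.0 μg/mL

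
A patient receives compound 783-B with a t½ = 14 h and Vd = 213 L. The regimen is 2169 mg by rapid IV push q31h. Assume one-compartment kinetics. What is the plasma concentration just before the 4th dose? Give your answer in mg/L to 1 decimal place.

f = (1/2)^(τ/t½) = (1/2)^(31/14) ≈ 0.2155.
C₀ = D/Vd = 2169/213 ≈ 10.183 mg/L.
Before the 4th dose, 3 doses have been given. Superposition: Cmin = C₀·(f + f² + … + f^3).
≈ 10.183 × (0.2155 + 0.0464 + 0.0100) ≈ 10.183 × 0.2719 ≈ 2.769 mg/L.

2.8 mg/L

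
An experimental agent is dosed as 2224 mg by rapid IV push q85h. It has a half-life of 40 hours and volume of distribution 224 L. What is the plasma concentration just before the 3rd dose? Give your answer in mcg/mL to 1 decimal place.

2.8 mcg/mL

f = (1/2)^(τ/t½) = (1/2)^(85/40) ≈ 0.2293.
C₀ = D/Vd = 2224/224 ≈ 9.929 mcg/mL.
Before the 3rd dose, 2 doses have been given. Superposition: Cmin = C₀·(f + f²).
≈ 9.929 × (0.2293 + 0.0526) ≈ 9.929 × 0.2819 ≈ 2.799 mcg/mL.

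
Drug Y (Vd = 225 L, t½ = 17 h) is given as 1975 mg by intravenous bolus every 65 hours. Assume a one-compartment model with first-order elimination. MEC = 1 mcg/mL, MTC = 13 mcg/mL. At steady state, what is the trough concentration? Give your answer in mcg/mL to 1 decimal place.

0.7 mcg/mL

Over one 65-h interval, 65/17 ≈ 3.8235 half-lives elapse, leaving f ≈ 0.0706 of each dose.
Each bolus raises the concentration by D/Vd = 1975/225 ≈ 8.778 mcg/mL.
Steady-state trough Cmin,ss = C₀·f/(1−f) ≈ 8.778 × 0.0706/0.9294 ≈ 0.667 mcg/mL.
Trough 0.7 mcg/mL vs MEC 1 mcg/mL: subtherapeutic.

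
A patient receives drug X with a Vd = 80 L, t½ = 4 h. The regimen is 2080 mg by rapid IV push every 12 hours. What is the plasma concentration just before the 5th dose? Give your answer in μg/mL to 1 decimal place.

3.7 μg/mL

f = (1/2)^(τ/t½) = (1/2)^(12/4) ≈ 0.1250.
C₀ = D/Vd = 2080/80 ≈ 26.000 μg/mL.
Before the 5th dose, 4 doses have been given. Superposition: Cmin = C₀·(f + f² + … + f^4).
≈ 26.000 × (0.1250 + 0.0156 + 0.0020 + 0.0002) ≈ 26.000 × 0.1428 ≈ 3.713 μg/mL.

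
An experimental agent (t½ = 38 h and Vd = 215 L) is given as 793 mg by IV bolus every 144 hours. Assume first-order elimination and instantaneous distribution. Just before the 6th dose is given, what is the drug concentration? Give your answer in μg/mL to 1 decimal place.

0.3 μg/mL

f = (1/2)^(τ/t½) = (1/2)^(144/38) ≈ 0.0723.
C₀ = D/Vd = 793/215 ≈ 3.688 μg/mL.
Before the 6th dose, 5 doses have been given. Superposition: Cmin = C₀·(f + f² + … + f^5).
≈ 3.688 × (0.0723 + 0.0052 + 0.0004 + 0.0000 + 0.0000) ≈ 3.688 × 0.0779 ≈ 0.287 μg/mL.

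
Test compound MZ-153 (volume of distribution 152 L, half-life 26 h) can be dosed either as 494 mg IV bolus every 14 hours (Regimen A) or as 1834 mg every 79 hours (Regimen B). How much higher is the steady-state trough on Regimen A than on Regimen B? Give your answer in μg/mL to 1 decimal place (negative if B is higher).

5.5 μg/mL

Regimen A: f = (1/2)^(14/26) ≈ 0.6885; Cmin,ss = (494/152)·f/(1−f) ≈ 7.183 μg/mL.
Regimen B: f = (1/2)^(79/26) ≈ 0.1217; Cmin,ss = (1834/152)·f/(1−f) ≈ 1.672 μg/mL.
Difference ≈ 7.183 − 1.672 ≈ 5.511 μg/mL.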